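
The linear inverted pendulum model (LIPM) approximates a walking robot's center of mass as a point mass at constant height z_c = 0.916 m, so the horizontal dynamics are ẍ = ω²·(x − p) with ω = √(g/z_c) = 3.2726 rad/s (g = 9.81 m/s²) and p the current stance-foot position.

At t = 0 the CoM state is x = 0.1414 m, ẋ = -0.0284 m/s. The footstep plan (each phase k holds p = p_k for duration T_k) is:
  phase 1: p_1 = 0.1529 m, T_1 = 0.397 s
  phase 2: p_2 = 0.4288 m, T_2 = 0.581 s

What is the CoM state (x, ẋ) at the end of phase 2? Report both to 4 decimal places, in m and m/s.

x = -0.7631, ẋ = -3.7654

phase 1: p=0.1529, T=0.397, ωT=1.299222, cosh=1.969594, sinh=1.696850; start (x,ẋ)=(0.141400, -0.028400) → end (x,ẋ)=(0.115524, -0.119797)
phase 2: p=0.4288, T=0.581, ωT=1.901381, cosh=3.422247, sinh=3.272885; start (x,ẋ)=(0.115524, -0.119797) → end (x,ẋ)=(-0.763115, -3.765423)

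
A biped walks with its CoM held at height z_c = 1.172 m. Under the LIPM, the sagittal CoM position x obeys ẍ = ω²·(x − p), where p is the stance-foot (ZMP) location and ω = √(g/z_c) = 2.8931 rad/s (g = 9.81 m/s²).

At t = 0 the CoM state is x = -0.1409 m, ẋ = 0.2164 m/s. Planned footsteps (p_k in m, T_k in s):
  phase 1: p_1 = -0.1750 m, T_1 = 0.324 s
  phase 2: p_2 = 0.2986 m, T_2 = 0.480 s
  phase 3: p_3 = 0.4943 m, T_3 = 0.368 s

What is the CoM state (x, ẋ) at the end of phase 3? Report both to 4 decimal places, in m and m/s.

x = -0.9811, ẋ = -3.9515

phase 1: p=-0.1750, T=0.324, ωT=0.937364, cosh=1.472451, sinh=1.080792; start (x,ẋ)=(-0.140900, 0.216400) → end (x,ẋ)=(-0.043948, 0.425264)
phase 2: p=0.2986, T=0.480, ωT=1.388688, cosh=2.129494, sinh=1.880092; start (x,ẋ)=(-0.043948, 0.425264) → end (x,ẋ)=(-0.154494, -0.957621)
phase 3: p=0.4943, T=0.368, ωT=1.064661, cosh=1.622350, sinh=1.277505; start (x,ẋ)=(-0.154494, -0.957621) → end (x,ẋ)=(-0.981127, -3.951506)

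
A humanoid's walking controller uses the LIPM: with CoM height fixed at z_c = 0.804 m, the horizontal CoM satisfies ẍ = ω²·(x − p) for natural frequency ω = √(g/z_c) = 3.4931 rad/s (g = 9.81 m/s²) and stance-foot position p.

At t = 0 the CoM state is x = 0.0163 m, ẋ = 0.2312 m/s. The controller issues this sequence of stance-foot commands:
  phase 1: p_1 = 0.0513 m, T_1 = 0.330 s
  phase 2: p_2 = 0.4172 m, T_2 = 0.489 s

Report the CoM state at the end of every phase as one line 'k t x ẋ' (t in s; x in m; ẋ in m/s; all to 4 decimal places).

phase 1: p=0.0513, T=0.330, ωT=1.152723, cosh=1.741290, sinh=1.425514; start (x,ẋ)=(0.016300, 0.231200) → end (x,ẋ)=(0.084706, 0.228305)
phase 2: p=0.4172, T=0.489, ωT=1.708126, cosh=2.849907, sinh=2.668702; start (x,ẋ)=(0.084706, 0.228305) → end (x,ẋ)=(-0.355953, -2.448873)

1 0.3300 0.0847 0.2283
2 0.8190 -0.3560 -2.4489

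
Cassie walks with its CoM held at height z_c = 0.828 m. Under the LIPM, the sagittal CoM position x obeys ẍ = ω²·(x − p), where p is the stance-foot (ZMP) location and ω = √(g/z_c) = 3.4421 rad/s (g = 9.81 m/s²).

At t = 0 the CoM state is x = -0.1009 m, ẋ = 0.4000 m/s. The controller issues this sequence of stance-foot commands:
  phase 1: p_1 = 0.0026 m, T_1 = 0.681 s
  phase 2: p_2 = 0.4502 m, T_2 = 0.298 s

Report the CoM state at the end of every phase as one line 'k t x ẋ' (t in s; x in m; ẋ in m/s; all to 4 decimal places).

1 0.6810 0.0583 0.2643
2 0.9790 -0.0733 -1.2236

phase 1: p=0.0026, T=0.681, ωT=2.344070, cosh=5.259756, sinh=5.163819; start (x,ẋ)=(-0.100900, 0.400000) → end (x,ẋ)=(0.058293, 0.264254)
phase 2: p=0.4502, T=0.298, ωT=1.025746, cosh=1.573852, sinh=1.215323; start (x,ẋ)=(0.058293, 0.264254) → end (x,ẋ)=(-0.073302, -1.223554)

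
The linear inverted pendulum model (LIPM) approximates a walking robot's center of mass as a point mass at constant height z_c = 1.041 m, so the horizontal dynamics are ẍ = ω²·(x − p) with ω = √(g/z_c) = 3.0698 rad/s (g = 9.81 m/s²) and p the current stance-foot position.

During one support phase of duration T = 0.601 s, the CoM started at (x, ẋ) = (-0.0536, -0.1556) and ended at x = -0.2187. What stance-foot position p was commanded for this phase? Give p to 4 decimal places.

p = -0.0497

ωT = 3.0698·0.601 = 1.844950; cosh(ωT) = 3.242908, sinh(ωT) = 3.084874
x(T) = p + (x₀−p)·cosh(ωT) + (ẋ₀/ω)·sinh(ωT) ⇒ p·(1 − cosh) = x(T) − x₀·cosh − (ẋ₀/ω)·sinh
numerator   = -0.2187 − (-0.0536)·3.242908 − (-0.1556/3.0698)·3.084874 = 0.111484
denominator = 1 − 3.242908 = -2.242908
p = 0.111484 / -2.242908 = -0.0497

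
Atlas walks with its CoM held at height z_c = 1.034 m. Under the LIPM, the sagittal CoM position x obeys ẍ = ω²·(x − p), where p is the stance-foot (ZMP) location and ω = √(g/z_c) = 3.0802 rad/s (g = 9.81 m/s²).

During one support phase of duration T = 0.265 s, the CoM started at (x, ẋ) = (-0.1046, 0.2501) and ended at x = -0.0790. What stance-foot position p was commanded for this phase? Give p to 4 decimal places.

p = 0.0326

ωT = 3.0802·0.265 = 0.816253; cosh(ωT) = 1.352047, sinh(ωT) = 0.909962
x(T) = p + (x₀−p)·cosh(ωT) + (ẋ₀/ω)·sinh(ωT) ⇒ p·(1 − cosh) = x(T) − x₀·cosh − (ẋ₀/ω)·sinh
numerator   = -0.0790 − (-0.1046)·1.352047 − (0.2501/3.0802)·0.909962 = -0.011461
denominator = 1 − 1.352047 = -0.352047
p = -0.011461 / -0.352047 = 0.0326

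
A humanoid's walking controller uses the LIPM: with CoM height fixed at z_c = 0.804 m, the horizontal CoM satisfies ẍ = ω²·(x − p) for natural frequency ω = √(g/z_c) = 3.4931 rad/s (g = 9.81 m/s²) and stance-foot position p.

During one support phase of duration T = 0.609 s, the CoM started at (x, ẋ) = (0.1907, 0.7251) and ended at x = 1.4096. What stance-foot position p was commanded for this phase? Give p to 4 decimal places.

p = 0.0800

ωT = 3.4931·0.609 = 2.127298; cosh(ωT) = 4.255659, sinh(ωT) = 4.136500
x(T) = p + (x₀−p)·cosh(ωT) + (ẋ₀/ω)·sinh(ωT) ⇒ p·(1 − cosh) = x(T) − x₀·cosh − (ẋ₀/ω)·sinh
numerator   = 1.4096 − (0.1907)·4.255659 − (0.7251/3.4931)·4.136500 = -0.260612
denominator = 1 − 4.255659 = -3.255659
p = -0.260612 / -3.255659 = 0.0800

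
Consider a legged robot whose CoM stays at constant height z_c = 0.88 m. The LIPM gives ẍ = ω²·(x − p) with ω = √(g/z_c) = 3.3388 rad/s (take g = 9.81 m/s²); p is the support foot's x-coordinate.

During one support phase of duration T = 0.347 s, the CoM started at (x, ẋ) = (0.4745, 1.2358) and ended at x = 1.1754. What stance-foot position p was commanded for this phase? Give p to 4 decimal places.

p = 0.2484

ωT = 3.3388·0.347 = 1.158564; cosh(ωT) = 1.749646, sinh(ωT) = 1.435709
x(T) = p + (x₀−p)·cosh(ωT) + (ẋ₀/ω)·sinh(ωT) ⇒ p·(1 − cosh) = x(T) − x₀·cosh − (ẋ₀/ω)·sinh
numerator   = 1.1754 − (0.4745)·1.749646 − (1.2358/3.3388)·1.435709 = -0.186210
denominator = 1 − 1.749646 = -0.749646
p = -0.186210 / -0.749646 = 0.2484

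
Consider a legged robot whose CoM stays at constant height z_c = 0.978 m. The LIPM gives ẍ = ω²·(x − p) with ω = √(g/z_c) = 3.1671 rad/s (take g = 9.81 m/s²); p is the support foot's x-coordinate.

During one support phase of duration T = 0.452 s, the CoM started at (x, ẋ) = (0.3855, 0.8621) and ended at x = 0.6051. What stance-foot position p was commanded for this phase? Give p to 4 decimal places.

p = 0.6474

ωT = 3.1671·0.452 = 1.431529; cosh(ωT) = 2.212019, sinh(ωT) = 1.973075
x(T) = p + (x₀−p)·cosh(ωT) + (ẋ₀/ω)·sinh(ωT) ⇒ p·(1 − cosh) = x(T) − x₀·cosh − (ẋ₀/ω)·sinh
numerator   = 0.6051 − (0.3855)·2.212019 − (0.8621/3.1671)·1.973075 = -0.784714
denominator = 1 − 2.212019 = -1.212019
p = -0.784714 / -1.212019 = 0.6474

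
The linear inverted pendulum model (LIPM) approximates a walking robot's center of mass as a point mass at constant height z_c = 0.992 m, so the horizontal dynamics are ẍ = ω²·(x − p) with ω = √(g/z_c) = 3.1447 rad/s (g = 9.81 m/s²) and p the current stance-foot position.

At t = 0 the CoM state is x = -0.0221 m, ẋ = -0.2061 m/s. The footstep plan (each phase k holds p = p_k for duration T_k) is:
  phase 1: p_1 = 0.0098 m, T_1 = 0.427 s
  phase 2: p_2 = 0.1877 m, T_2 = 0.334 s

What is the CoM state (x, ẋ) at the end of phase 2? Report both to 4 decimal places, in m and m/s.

phase 1: p=0.0098, T=0.427, ωT=1.342787, cosh=2.045409, sinh=1.784292; start (x,ẋ)=(-0.022100, -0.206100) → end (x,ẋ)=(-0.172389, -0.600552)
phase 2: p=0.1877, T=0.334, ωT=1.050330, cosh=1.604208, sinh=1.254386; start (x,ẋ)=(-0.172389, -0.600552) → end (x,ẋ)=(-0.629511, -2.383841)

x = -0.6295, ẋ = -2.3838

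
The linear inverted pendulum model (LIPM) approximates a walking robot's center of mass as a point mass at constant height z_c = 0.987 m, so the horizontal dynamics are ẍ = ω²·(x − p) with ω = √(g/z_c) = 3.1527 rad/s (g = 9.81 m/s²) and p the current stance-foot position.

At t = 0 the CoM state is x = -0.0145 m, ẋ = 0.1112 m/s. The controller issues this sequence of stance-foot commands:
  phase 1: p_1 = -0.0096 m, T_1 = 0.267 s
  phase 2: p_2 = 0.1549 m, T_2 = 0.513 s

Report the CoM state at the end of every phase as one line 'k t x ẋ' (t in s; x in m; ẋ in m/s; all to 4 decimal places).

1 0.2670 0.0170 0.1384
2 0.7800 -0.1001 -0.6901

phase 1: p=-0.0096, T=0.267, ωT=0.841771, cosh=1.375710, sinh=0.944763; start (x,ẋ)=(-0.014500, 0.111200) → end (x,ẋ)=(0.016982, 0.138384)
phase 2: p=0.1549, T=0.513, ωT=1.617335, cosh=2.619035, sinh=2.420608; start (x,ẋ)=(0.016982, 0.138384) → end (x,ẋ)=(-0.100062, -0.690081)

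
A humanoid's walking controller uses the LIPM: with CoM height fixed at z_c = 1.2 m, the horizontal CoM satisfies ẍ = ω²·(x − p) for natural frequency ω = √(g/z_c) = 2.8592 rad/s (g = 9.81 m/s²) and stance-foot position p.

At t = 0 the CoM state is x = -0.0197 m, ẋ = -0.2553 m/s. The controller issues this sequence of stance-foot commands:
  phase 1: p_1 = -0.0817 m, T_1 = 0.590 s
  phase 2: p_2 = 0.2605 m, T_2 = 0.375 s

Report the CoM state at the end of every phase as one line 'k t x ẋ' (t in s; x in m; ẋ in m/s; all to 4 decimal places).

1 0.5900 -0.1414 -0.2508
2 0.9650 -0.5086 -1.8915

phase 1: p=-0.0817, T=0.590, ωT=1.686928, cosh=2.793972, sinh=2.608885; start (x,ẋ)=(-0.019700, -0.255300) → end (x,ẋ)=(-0.141423, -0.250823)
phase 2: p=0.2605, T=0.375, ωT=1.072200, cosh=1.632028, sinh=1.289773; start (x,ẋ)=(-0.141423, -0.250823) → end (x,ẋ)=(-0.508594, -1.891529)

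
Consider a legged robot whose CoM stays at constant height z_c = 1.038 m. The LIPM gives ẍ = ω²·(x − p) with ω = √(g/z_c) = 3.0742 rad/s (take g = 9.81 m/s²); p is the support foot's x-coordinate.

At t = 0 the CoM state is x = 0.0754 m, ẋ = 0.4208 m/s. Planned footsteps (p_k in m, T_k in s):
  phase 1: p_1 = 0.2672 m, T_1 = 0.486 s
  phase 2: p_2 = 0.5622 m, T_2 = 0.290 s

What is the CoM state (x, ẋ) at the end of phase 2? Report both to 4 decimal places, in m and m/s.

phase 1: p=0.2672, T=0.486, ωT=1.494061, cosh=2.339806, sinh=2.115346; start (x,ẋ)=(0.075400, 0.420800) → end (x,ẋ)=(0.107976, -0.262685)
phase 2: p=0.5622, T=0.290, ωT=0.891518, cosh=1.424431, sinh=1.014398; start (x,ẋ)=(0.107976, -0.262685) → end (x,ẋ)=(-0.171489, -1.790656)

x = -0.1715, ẋ = -1.7907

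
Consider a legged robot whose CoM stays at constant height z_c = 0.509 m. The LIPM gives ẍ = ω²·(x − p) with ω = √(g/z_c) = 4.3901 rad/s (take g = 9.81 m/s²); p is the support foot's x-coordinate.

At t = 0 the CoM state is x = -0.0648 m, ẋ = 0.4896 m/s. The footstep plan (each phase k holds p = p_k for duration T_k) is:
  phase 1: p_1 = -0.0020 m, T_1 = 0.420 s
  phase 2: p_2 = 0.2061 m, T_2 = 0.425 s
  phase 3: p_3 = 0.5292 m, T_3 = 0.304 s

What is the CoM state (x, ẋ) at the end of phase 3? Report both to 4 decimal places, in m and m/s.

phase 1: p=-0.0020, T=0.420, ωT=1.843842, cosh=3.239492, sinh=3.081284; start (x,ẋ)=(-0.064800, 0.489600) → end (x,ẋ)=(0.138196, 0.736551)
phase 2: p=0.2061, T=0.425, ωT=1.865793, cosh=3.307914, sinh=3.153140; start (x,ẋ)=(0.138196, 0.736551) → end (x,ẋ)=(0.510499, 1.496477)
phase 3: p=0.5292, T=0.304, ωT=1.334590, cosh=2.030853, sinh=1.767587; start (x,ẋ)=(0.510499, 1.496477) → end (x,ẋ)=(1.093747, 2.894004)

x = 1.0937, ẋ = 2.8940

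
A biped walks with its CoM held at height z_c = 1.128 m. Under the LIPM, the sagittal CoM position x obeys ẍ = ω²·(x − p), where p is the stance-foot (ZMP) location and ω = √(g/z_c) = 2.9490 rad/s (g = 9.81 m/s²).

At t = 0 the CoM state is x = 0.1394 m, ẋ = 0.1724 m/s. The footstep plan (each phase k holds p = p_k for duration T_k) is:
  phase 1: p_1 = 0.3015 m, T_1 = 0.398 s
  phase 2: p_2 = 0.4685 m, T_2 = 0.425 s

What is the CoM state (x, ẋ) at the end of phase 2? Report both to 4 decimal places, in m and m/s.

phase 1: p=0.3015, T=0.398, ωT=1.173702, cosh=1.771581, sinh=1.462361; start (x,ẋ)=(0.139400, 0.172400) → end (x,ẋ)=(0.099817, -0.393636)
phase 2: p=0.4685, T=0.425, ωT=1.253325, cosh=1.893761, sinh=1.608207; start (x,ẋ)=(0.099817, -0.393636) → end (x,ẋ)=(-0.444363, -2.493969)

x = -0.4444, ẋ = -2.4940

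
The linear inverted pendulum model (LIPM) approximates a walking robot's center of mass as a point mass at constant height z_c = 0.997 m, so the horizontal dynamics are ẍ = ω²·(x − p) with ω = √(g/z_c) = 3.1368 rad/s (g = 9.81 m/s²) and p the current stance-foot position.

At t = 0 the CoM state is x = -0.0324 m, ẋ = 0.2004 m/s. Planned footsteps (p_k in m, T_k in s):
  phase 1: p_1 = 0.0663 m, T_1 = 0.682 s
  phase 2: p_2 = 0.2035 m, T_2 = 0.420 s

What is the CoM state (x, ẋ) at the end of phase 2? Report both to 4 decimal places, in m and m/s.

phase 1: p=0.0663, T=0.682, ωT=2.139298, cosh=4.305604, sinh=4.187866; start (x,ẋ)=(-0.032400, 0.200400) → end (x,ẋ)=(-0.091114, -0.433729)
phase 2: p=0.2035, T=0.420, ωT=1.317456, cosh=2.000863, sinh=1.733047; start (x,ẋ)=(-0.091114, -0.433729) → end (x,ẋ)=(-0.625613, -2.469420)

x = -0.6256, ẋ = -2.4694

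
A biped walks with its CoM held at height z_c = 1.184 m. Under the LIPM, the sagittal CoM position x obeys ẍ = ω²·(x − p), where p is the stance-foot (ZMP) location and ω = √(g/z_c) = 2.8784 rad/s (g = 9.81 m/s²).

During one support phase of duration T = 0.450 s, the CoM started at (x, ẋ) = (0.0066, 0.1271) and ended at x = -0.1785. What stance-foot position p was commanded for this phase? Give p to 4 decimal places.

p = 0.2763

ωT = 2.8784·0.450 = 1.295280; cosh(ωT) = 1.962920, sinh(ωT) = 1.689099
x(T) = p + (x₀−p)·cosh(ωT) + (ẋ₀/ω)·sinh(ωT) ⇒ p·(1 − cosh) = x(T) − x₀·cosh − (ẋ₀/ω)·sinh
numerator   = -0.1785 − (0.0066)·1.962920 − (0.1271/2.8784)·1.689099 = -0.266040
denominator = 1 − 1.962920 = -0.962920
p = -0.266040 / -0.962920 = 0.2763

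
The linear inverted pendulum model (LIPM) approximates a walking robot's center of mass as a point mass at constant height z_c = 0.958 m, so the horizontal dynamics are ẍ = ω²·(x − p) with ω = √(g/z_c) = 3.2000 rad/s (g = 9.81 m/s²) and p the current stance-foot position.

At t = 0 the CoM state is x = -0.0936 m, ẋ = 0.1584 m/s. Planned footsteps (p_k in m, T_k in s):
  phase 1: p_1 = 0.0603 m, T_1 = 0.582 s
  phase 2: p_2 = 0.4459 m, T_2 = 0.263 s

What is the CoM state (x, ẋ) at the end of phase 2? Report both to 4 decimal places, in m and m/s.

x = -0.8712, ẋ = -3.6392

phase 1: p=0.0603, T=0.582, ωT=1.862400, cosh=3.297236, sinh=3.141936; start (x,ẋ)=(-0.093600, 0.158400) → end (x,ẋ)=(-0.291619, -1.025059)
phase 2: p=0.4459, T=0.263, ωT=0.841600, cosh=1.375548, sinh=0.944528; start (x,ẋ)=(-0.291619, -1.025059) → end (x,ẋ)=(-0.871154, -3.639160)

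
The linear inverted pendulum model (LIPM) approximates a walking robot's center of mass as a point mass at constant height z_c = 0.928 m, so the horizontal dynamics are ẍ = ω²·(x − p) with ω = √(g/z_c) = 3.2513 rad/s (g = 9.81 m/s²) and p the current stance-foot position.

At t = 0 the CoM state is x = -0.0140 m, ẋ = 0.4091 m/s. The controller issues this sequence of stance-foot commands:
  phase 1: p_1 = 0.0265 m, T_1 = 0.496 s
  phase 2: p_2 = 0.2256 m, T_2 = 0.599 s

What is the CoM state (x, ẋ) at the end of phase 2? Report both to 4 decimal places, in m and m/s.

x = 1.0115, ẋ = 2.6629

phase 1: p=0.0265, T=0.496, ωT=1.612645, cosh=2.607710, sinh=2.408350; start (x,ẋ)=(-0.014000, 0.409100) → end (x,ẋ)=(0.223922, 0.749688)
phase 2: p=0.2256, T=0.599, ωT=1.947529, cosh=3.576983, sinh=3.434356; start (x,ẋ)=(0.223922, 0.749688) → end (x,ẋ)=(1.011496, 2.662888)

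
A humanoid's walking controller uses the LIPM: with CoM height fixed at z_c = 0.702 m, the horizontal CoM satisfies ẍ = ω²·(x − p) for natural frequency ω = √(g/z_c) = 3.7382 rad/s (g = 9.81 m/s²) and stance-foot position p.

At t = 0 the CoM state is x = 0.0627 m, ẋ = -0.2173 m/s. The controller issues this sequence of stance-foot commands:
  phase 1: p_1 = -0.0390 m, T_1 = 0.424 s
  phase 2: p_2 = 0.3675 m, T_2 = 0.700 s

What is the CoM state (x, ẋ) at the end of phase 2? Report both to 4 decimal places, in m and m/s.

phase 1: p=-0.0390, T=0.424, ωT=1.584997, cosh=2.542112, sinh=2.337164; start (x,ẋ)=(0.062700, -0.217300) → end (x,ẋ)=(0.083674, 0.336130)
phase 2: p=0.3675, T=0.700, ωT=2.616740, cosh=6.882029, sinh=6.808989; start (x,ẋ)=(0.083674, 0.336130) → end (x,ẋ)=(-0.973548, -4.911057)

x = -0.9735, ẋ = -4.9111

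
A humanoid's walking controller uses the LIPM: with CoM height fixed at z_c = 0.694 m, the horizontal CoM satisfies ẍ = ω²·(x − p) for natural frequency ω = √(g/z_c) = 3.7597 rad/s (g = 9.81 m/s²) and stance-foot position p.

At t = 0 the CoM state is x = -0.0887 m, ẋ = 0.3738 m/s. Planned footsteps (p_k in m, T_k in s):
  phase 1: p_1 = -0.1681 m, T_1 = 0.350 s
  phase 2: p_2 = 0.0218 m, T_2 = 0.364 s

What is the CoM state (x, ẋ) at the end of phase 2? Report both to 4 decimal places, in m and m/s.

x = 0.9337, ẋ = 3.6153

phase 1: p=-0.1681, T=0.350, ωT=1.315895, cosh=1.998160, sinh=1.729926; start (x,ẋ)=(-0.088700, 0.373800) → end (x,ẋ)=(0.162548, 1.263330)
phase 2: p=0.0218, T=0.364, ωT=1.368531, cosh=2.092027, sinh=1.837546; start (x,ẋ)=(0.162548, 1.263330) → end (x,ẋ)=(0.933699, 3.615296)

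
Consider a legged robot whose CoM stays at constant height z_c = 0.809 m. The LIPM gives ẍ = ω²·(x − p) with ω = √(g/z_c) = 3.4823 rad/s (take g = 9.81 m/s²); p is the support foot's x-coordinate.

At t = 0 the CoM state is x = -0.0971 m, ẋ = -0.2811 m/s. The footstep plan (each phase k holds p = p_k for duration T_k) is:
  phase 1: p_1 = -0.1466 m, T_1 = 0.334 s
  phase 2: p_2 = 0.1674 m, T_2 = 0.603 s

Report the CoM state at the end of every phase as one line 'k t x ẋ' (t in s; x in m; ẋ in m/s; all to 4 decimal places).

1 0.3340 -0.1762 -0.2448
2 0.9370 -1.5391 -5.8258

phase 1: p=-0.1466, T=0.334, ωT=1.163088, cosh=1.756160, sinh=1.443640; start (x,ẋ)=(-0.097100, -0.281100) → end (x,ẋ)=(-0.176204, -0.244811)
phase 2: p=0.1674, T=0.603, ωT=2.099827, cosh=4.143617, sinh=4.021139; start (x,ẋ)=(-0.176204, -0.244811) → end (x,ẋ)=(-1.539057, -5.825829)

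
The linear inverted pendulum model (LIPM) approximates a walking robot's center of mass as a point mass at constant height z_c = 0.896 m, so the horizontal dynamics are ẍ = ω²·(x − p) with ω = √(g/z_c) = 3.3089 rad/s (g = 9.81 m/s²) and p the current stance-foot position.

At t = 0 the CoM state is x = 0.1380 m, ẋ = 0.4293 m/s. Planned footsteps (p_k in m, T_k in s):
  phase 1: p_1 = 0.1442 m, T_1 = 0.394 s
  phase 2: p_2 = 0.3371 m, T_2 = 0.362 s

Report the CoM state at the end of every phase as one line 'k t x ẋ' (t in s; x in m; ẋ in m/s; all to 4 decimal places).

phase 1: p=0.1442, T=0.394, ωT=1.303707, cosh=1.977223, sinh=1.705700; start (x,ẋ)=(0.138000, 0.429300) → end (x,ẋ)=(0.353240, 0.813829)
phase 2: p=0.3371, T=0.362, ωT=1.197822, cosh=1.807372, sinh=1.505521; start (x,ẋ)=(0.353240, 0.813829) → end (x,ẋ)=(0.736557, 1.551297)

1 0.3940 0.3532 0.8138
2 0.7560 0.7366 1.5513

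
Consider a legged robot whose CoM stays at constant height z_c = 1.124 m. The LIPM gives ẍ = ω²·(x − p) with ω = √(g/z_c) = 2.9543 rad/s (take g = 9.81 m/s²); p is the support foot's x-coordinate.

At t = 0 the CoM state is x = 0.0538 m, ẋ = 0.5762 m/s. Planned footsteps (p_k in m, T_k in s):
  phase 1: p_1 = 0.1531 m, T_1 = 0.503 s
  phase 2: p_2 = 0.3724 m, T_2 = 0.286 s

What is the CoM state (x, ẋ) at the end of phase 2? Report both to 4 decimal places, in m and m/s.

phase 1: p=0.1531, T=0.503, ωT=1.486013, cosh=2.322856, sinh=2.096583; start (x,ẋ)=(0.053800, 0.576200) → end (x,ẋ)=(0.331353, 0.723372)
phase 2: p=0.3724, T=0.286, ωT=0.844930, cosh=1.378701, sinh=0.949113; start (x,ẋ)=(0.331353, 0.723372) → end (x,ẋ)=(0.548203, 0.882220)

x = 0.5482, ẋ = 0.8822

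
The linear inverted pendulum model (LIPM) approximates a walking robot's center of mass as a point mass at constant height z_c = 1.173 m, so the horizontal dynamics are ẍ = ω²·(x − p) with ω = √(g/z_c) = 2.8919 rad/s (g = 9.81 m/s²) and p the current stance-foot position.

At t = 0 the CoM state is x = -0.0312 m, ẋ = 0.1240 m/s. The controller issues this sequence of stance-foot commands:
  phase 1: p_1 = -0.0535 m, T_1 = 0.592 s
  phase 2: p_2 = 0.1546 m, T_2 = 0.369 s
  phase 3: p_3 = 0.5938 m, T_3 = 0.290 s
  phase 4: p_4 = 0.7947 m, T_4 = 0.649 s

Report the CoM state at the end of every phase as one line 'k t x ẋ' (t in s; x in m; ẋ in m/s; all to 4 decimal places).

phase 1: p=-0.0535, T=0.592, ωT=1.712005, cosh=2.860280, sinh=2.679777; start (x,ẋ)=(-0.031200, 0.124000) → end (x,ẋ)=(0.125189, 0.527492)
phase 2: p=0.1546, T=0.369, ωT=1.067111, cosh=1.625485, sinh=1.281484; start (x,ẋ)=(0.125189, 0.527492) → end (x,ẋ)=(0.340539, 0.748434)
phase 3: p=0.5938, T=0.290, ωT=0.838651, cosh=1.372769, sinh=0.940476; start (x,ẋ)=(0.340539, 0.748434) → end (x,ẋ)=(0.489530, 0.338619)
phase 4: p=0.7947, T=0.649, ωT=1.876843, cosh=3.342961, sinh=3.189888; start (x,ẋ)=(0.489530, 0.338619) → end (x,ẋ)=(0.148040, -1.683153)

1 0.5920 0.1252 0.5275
2 0.9610 0.3405 0.7484
3 1.2510 0.4895 0.3386
4 1.9000 0.1480 -1.6832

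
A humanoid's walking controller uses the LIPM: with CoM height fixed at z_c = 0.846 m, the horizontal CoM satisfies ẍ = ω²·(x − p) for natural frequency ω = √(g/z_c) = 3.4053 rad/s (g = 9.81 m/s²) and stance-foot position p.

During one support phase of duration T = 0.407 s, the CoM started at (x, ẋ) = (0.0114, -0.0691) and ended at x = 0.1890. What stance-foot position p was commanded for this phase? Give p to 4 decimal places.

ωT = 3.4053·0.407 = 1.385957; cosh(ωT) = 2.124368, sinh(ωT) = 1.874283
x(T) = p + (x₀−p)·cosh(ωT) + (ẋ₀/ω)·sinh(ωT) ⇒ p·(1 − cosh) = x(T) − x₀·cosh − (ẋ₀/ω)·sinh
numerator   = 0.1890 − (0.0114)·2.124368 − (-0.0691/3.4053)·1.874283 = 0.202815
denominator = 1 − 2.124368 = -1.124368
p = 0.202815 / -1.124368 = -0.1804

p = -0.1804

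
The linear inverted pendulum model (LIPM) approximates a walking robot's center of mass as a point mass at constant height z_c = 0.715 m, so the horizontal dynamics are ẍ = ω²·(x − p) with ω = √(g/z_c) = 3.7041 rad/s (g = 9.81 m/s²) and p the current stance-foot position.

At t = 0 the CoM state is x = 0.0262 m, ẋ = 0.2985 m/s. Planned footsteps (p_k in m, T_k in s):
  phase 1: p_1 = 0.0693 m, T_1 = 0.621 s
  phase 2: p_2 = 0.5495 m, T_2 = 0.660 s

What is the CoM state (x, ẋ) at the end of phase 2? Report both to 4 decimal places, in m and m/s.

x = -0.0840, ẋ = -2.1884

phase 1: p=0.0693, T=0.621, ωT=2.300246, cosh=5.038436, sinh=4.938202; start (x,ẋ)=(0.026200, 0.298500) → end (x,ẋ)=(0.250095, 0.715605)
phase 2: p=0.5495, T=0.660, ωT=2.444706, cosh=5.806956, sinh=5.720204; start (x,ẋ)=(0.250095, 0.715605) → end (x,ẋ)=(-0.084028, -2.188362)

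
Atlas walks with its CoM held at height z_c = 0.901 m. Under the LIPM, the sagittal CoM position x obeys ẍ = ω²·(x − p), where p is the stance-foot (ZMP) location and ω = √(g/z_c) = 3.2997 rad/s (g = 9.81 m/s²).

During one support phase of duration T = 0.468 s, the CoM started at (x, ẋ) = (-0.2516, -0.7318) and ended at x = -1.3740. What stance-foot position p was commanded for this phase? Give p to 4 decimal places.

ωT = 3.2997·0.468 = 1.544260; cosh(ωT) = 2.448986, sinh(ωT) = 2.235516
x(T) = p + (x₀−p)·cosh(ωT) + (ẋ₀/ω)·sinh(ωT) ⇒ p·(1 − cosh) = x(T) − x₀·cosh − (ẋ₀/ω)·sinh
numerator   = -1.3740 − (-0.2516)·2.448986 − (-0.7318/3.2997)·2.235516 = -0.262047
denominator = 1 − 2.448986 = -1.448986
p = -0.262047 / -1.448986 = 0.1808

p = 0.1808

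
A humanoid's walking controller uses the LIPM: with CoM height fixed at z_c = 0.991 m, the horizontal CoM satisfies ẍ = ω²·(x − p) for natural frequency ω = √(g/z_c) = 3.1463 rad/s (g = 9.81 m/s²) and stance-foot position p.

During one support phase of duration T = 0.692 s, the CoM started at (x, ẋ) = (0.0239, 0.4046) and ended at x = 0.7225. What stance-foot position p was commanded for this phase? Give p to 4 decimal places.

p = -0.0161

ωT = 3.1463·0.692 = 2.177240; cosh(ωT) = 4.467637, sinh(ωT) = 4.354283
x(T) = p + (x₀−p)·cosh(ωT) + (ẋ₀/ω)·sinh(ωT) ⇒ p·(1 − cosh) = x(T) − x₀·cosh − (ẋ₀/ω)·sinh
numerator   = 0.7225 − (0.0239)·4.467637 − (0.4046/3.1463)·4.354283 = 0.055782
denominator = 1 − 4.467637 = -3.467637
p = 0.055782 / -3.467637 = -0.0161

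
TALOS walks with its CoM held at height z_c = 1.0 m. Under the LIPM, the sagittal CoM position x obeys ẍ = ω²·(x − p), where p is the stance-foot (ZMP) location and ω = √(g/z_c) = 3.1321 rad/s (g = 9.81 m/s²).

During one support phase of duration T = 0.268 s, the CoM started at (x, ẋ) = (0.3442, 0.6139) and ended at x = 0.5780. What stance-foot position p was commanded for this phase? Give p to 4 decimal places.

p = 0.2123

ωT = 3.1321·0.268 = 0.839403; cosh(ωT) = 1.373476, sinh(ωT) = 0.941508
x(T) = p + (x₀−p)·cosh(ωT) + (ẋ₀/ω)·sinh(ωT) ⇒ p·(1 − cosh) = x(T) − x₀·cosh − (ẋ₀/ω)·sinh
numerator   = 0.5780 − (0.3442)·1.373476 − (0.6139/3.1321)·0.941508 = -0.079289
denominator = 1 − 1.373476 = -0.373476
p = -0.079289 / -0.373476 = 0.2123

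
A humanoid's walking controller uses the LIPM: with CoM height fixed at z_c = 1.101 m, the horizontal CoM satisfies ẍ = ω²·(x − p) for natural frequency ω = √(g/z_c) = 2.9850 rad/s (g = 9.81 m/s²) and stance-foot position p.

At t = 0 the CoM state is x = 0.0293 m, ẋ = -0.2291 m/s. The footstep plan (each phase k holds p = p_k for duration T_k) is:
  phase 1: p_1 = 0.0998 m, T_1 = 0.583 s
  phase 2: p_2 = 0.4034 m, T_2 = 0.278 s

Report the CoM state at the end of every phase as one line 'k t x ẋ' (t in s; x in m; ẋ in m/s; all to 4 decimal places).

1 0.5830 -0.3192 -1.2541
2 0.8610 -0.9727 -3.7138

phase 1: p=0.0998, T=0.583, ωT=1.740255, cosh=2.937136, sinh=2.761660; start (x,ẋ)=(0.029300, -0.229100) → end (x,ẋ)=(-0.319227, -1.254069)
phase 2: p=0.4034, T=0.278, ωT=0.829830, cosh=1.364526, sinh=0.928403; start (x,ẋ)=(-0.319227, -1.254069) → end (x,ẋ)=(-0.972687, -3.713812)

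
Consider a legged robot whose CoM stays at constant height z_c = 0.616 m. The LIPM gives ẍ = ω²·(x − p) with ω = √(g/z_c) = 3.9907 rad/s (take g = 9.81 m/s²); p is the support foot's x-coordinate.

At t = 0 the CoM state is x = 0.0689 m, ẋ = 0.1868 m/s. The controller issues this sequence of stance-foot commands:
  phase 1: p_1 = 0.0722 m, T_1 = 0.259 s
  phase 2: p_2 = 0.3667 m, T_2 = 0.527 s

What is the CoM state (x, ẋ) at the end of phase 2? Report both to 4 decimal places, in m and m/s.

phase 1: p=0.0722, T=0.259, ωT=1.033591, cosh=1.583435, sinh=1.227708; start (x,ẋ)=(0.068900, 0.186800) → end (x,ẋ)=(0.124442, 0.279618)
phase 2: p=0.3667, T=0.527, ωT=2.103099, cosh=4.156796, sinh=4.034719; start (x,ẋ)=(0.124442, 0.279618) → end (x,ẋ)=(-0.357614, -2.738364)

x = -0.3576, ẋ = -2.7384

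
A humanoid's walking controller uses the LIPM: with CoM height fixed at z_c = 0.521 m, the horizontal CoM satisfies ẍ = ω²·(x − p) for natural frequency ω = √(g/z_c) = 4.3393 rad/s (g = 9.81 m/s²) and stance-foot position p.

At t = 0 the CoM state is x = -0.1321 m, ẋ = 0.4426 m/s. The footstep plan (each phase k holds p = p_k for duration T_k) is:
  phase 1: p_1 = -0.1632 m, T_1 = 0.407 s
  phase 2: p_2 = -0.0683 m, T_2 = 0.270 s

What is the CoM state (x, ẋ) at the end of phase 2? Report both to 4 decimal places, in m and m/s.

x = 1.0179, ẋ = 4.8574

phase 1: p=-0.1632, T=0.407, ωT=1.766095, cosh=3.009486, sinh=2.838487; start (x,ẋ)=(-0.132100, 0.442600) → end (x,ẋ)=(0.219915, 1.715059)
phase 2: p=-0.0683, T=0.270, ωT=1.171611, cosh=1.768527, sinh=1.458660; start (x,ẋ)=(0.219915, 1.715059) → end (x,ẋ)=(1.017935, 4.857404)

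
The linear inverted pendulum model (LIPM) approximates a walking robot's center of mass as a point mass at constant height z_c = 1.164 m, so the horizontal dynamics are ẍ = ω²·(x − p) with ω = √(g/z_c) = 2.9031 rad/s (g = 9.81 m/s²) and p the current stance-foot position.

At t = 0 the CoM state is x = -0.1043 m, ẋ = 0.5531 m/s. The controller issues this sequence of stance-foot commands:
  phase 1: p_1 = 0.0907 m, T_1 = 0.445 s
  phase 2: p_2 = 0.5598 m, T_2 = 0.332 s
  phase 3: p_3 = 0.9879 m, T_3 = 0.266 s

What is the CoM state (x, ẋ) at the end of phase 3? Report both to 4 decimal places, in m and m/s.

phase 1: p=0.0907, T=0.445, ωT=1.291879, cosh=1.957187, sinh=1.682433; start (x,ẋ)=(-0.104300, 0.553100) → end (x,ẋ)=(0.029586, 0.130087)
phase 2: p=0.5598, T=0.332, ωT=0.963829, cosh=1.501573, sinh=1.120143; start (x,ẋ)=(0.029586, 0.130087) → end (x,ẋ)=(-0.186161, -1.528860)
phase 3: p=0.9879, T=0.266, ωT=0.772225, cosh=1.313280, sinh=0.851296; start (x,ẋ)=(-0.186161, -1.528860) → end (x,ẋ)=(-1.002289, -4.909392)

x = -1.0023, ẋ = -4.9094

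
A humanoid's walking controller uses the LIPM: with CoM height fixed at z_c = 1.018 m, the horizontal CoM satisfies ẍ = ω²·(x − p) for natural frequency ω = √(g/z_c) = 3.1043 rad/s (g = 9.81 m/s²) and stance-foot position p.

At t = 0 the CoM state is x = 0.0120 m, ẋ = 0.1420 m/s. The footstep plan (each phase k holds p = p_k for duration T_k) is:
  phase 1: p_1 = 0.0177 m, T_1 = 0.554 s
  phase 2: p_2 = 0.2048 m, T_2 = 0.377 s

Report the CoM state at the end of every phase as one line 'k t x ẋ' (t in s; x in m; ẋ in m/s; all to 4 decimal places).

phase 1: p=0.0177, T=0.554, ωT=1.719782, cosh=2.881209, sinh=2.702104; start (x,ẋ)=(0.012000, 0.142000) → end (x,ẋ)=(0.124879, 0.361319)
phase 2: p=0.2048, T=0.377, ωT=1.170321, cosh=1.766647, sinh=1.456380; start (x,ẋ)=(0.124879, 0.361319) → end (x,ẋ)=(0.233121, 0.277000)

1 0.5540 0.1249 0.3613
2 0.9310 0.2331 0.2770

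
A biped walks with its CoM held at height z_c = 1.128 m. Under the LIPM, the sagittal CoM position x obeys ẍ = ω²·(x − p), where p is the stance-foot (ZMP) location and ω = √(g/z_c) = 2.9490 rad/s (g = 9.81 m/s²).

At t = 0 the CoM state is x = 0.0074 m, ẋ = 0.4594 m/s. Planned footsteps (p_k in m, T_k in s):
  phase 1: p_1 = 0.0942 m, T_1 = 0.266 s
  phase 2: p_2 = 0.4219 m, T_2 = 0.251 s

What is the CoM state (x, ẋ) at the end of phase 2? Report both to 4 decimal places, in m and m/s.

x = 0.1323, ẋ = -0.2374

phase 1: p=0.0942, T=0.266, ωT=0.784434, cosh=1.323772, sinh=0.867394; start (x,ẋ)=(0.007400, 0.459400) → end (x,ẋ)=(0.114421, 0.386111)
phase 2: p=0.4219, T=0.251, ωT=0.740199, cosh=1.286686, sinh=0.809667; start (x,ẋ)=(0.114421, 0.386111) → end (x,ẋ)=(0.132280, -0.237367)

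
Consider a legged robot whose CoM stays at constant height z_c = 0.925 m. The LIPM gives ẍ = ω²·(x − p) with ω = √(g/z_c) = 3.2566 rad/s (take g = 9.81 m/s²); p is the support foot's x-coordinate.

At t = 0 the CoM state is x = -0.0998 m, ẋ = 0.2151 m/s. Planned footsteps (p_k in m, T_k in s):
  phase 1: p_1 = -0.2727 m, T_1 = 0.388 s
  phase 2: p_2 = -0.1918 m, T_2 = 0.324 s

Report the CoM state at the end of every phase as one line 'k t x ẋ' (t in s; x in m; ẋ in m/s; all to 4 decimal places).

1 0.3880 0.1651 1.3274
2 0.7120 0.8973 3.6044

phase 1: p=-0.2727, T=0.388, ωT=1.263561, cosh=1.910321, sinh=1.627676; start (x,ẋ)=(-0.099800, 0.215100) → end (x,ẋ)=(0.165103, 1.327399)
phase 2: p=-0.1918, T=0.324, ωT=1.055138, cosh=1.610258, sinh=1.262114; start (x,ẋ)=(0.165103, 1.327399) → end (x,ẋ)=(0.897348, 3.604400)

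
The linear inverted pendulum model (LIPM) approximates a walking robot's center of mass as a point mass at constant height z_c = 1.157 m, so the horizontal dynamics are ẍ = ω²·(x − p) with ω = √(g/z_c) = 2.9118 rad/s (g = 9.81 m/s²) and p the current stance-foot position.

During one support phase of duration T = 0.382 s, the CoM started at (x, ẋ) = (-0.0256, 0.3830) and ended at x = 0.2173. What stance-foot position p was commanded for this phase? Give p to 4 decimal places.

ωT = 2.9118·0.382 = 1.112308; cosh(ωT) = 1.685084, sinh(ωT) = 1.356285
x(T) = p + (x₀−p)·cosh(ωT) + (ẋ₀/ω)·sinh(ωT) ⇒ p·(1 − cosh) = x(T) − x₀·cosh − (ẋ₀/ω)·sinh
numerator   = 0.2173 − (-0.0256)·1.685084 − (0.3830/2.9118)·1.356285 = 0.082041
denominator = 1 − 1.685084 = -0.685084
p = 0.082041 / -0.685084 = -0.1198

p = -0.1198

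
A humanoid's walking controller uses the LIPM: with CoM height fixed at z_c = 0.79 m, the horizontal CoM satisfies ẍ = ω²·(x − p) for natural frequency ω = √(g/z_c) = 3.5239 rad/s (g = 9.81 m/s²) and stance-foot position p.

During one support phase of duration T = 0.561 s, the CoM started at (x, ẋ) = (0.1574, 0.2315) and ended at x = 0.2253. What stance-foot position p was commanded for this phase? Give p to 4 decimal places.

p = 0.2189

ωT = 3.5239·0.561 = 1.976908; cosh(ωT) = 3.679440, sinh(ωT) = 3.540943
x(T) = p + (x₀−p)·cosh(ωT) + (ẋ₀/ω)·sinh(ωT) ⇒ p·(1 − cosh) = x(T) − x₀·cosh − (ẋ₀/ω)·sinh
numerator   = 0.2253 − (0.1574)·3.679440 − (0.2315/3.5239)·3.540943 = -0.586463
denominator = 1 − 3.679440 = -2.679440
p = -0.586463 / -2.679440 = 0.2189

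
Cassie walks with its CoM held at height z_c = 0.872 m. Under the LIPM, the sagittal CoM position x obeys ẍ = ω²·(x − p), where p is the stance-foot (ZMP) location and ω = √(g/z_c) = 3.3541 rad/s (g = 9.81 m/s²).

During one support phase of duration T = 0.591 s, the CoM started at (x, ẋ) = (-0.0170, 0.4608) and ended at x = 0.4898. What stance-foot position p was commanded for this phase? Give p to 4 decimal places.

p = -0.0235

ωT = 3.3541·0.591 = 1.982273; cosh(ωT) = 3.698490, sinh(ωT) = 3.560735
x(T) = p + (x₀−p)·cosh(ωT) + (ẋ₀/ω)·sinh(ωT) ⇒ p·(1 − cosh) = x(T) − x₀·cosh − (ẋ₀/ω)·sinh
numerator   = 0.4898 − (-0.0170)·3.698490 − (0.4608/3.3541)·3.560735 = 0.063486
denominator = 1 − 3.698490 = -2.698490
p = 0.063486 / -2.698490 = -0.0235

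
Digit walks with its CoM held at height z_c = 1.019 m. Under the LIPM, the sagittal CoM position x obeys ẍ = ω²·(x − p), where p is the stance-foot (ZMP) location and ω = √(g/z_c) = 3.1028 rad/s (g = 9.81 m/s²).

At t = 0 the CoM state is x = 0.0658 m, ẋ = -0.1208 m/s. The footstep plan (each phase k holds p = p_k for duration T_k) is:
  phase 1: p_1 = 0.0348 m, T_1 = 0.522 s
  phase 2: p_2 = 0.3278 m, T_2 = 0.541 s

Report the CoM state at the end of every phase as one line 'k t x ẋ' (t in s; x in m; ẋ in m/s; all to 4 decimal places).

phase 1: p=0.0348, T=0.522, ωT=1.619662, cosh=2.624673, sinh=2.426707; start (x,ẋ)=(0.065800, -0.120800) → end (x,ẋ)=(0.021687, -0.083643)
phase 2: p=0.3278, T=0.541, ωT=1.678615, cosh=2.772381, sinh=2.585748; start (x,ẋ)=(0.021687, -0.083643) → end (x,ẋ)=(-0.590567, -2.687855)

1 0.5220 0.0217 -0.0836
2 1.0630 -0.5906 -2.6879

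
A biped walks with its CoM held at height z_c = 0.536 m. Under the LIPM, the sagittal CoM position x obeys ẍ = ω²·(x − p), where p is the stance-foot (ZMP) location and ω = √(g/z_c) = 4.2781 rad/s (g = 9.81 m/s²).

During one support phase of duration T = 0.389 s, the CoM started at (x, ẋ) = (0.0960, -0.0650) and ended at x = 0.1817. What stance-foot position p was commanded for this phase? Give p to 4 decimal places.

p = 0.0243

ωT = 4.2781·0.389 = 1.664181; cosh(ωT) = 2.735346, sinh(ωT) = 2.546000
x(T) = p + (x₀−p)·cosh(ωT) + (ẋ₀/ω)·sinh(ωT) ⇒ p·(1 − cosh) = x(T) − x₀·cosh − (ẋ₀/ω)·sinh
numerator   = 0.1817 − (0.0960)·2.735346 − (-0.0650/4.2781)·2.546000 = -0.042210
denominator = 1 − 2.735346 = -1.735346
p = -0.042210 / -1.735346 = 0.0243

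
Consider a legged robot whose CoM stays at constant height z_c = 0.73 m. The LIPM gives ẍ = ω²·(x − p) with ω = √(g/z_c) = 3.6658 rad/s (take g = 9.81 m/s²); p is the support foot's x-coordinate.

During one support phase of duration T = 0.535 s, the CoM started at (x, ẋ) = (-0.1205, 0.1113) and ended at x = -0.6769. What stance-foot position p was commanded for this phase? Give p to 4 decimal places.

p = 0.1318

ωT = 3.6658·0.535 = 1.961203; cosh(ωT) = 3.624281, sinh(ωT) = 3.483592
x(T) = p + (x₀−p)·cosh(ωT) + (ẋ₀/ω)·sinh(ωT) ⇒ p·(1 − cosh) = x(T) − x₀·cosh − (ẋ₀/ω)·sinh
numerator   = -0.6769 − (-0.1205)·3.624281 − (0.1113/3.6658)·3.483592 = -0.345942
denominator = 1 − 3.624281 = -2.624281
p = -0.345942 / -2.624281 = 0.1318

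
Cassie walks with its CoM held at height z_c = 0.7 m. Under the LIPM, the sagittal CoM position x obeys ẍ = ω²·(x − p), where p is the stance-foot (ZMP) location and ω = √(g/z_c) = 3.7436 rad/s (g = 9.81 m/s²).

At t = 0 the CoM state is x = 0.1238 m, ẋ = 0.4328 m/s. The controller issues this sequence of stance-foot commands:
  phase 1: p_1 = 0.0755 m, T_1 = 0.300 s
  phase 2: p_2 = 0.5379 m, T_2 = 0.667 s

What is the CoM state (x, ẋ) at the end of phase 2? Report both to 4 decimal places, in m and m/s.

x = 0.7701, ẋ = 1.0184

phase 1: p=0.0755, T=0.300, ωT=1.123080, cosh=1.699792, sinh=1.374516; start (x,ẋ)=(0.123800, 0.432800) → end (x,ẋ)=(0.316509, 0.984205)
phase 2: p=0.5379, T=0.667, ωT=2.496981, cosh=6.114053, sinh=6.031720; start (x,ẋ)=(0.316509, 0.984205) → end (x,ẋ)=(0.770060, 1.018385)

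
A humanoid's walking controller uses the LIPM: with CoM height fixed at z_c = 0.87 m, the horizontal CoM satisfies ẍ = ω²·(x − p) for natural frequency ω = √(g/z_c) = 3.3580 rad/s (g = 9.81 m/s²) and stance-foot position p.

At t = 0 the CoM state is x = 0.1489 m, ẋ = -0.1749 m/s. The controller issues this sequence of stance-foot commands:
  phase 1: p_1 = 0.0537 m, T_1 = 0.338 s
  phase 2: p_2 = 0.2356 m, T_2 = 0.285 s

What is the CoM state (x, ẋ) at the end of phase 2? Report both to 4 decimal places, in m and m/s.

phase 1: p=0.0537, T=0.338, ωT=1.135004, cosh=1.716303, sinh=1.394883; start (x,ẋ)=(0.148900, -0.174900) → end (x,ẋ)=(0.144440, 0.145737)
phase 2: p=0.2356, T=0.285, ωT=0.957030, cosh=1.493992, sinh=1.109960; start (x,ẋ)=(0.144440, 0.145737) → end (x,ẋ)=(0.147580, -0.122045)

x = 0.1476, ẋ = -0.1220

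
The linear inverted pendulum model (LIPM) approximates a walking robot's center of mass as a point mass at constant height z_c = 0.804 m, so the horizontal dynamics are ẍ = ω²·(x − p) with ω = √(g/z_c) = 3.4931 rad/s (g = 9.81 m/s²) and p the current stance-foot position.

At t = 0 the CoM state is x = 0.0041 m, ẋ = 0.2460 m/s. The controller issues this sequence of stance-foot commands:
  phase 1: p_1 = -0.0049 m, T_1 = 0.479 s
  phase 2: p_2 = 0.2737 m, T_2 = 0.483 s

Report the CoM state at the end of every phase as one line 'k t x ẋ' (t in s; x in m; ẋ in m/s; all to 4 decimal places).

phase 1: p=-0.0049, T=0.479, ωT=1.673195, cosh=2.758407, sinh=2.570760; start (x,ẋ)=(0.004100, 0.246000) → end (x,ẋ)=(0.200970, 0.759387)
phase 2: p=0.2737, T=0.483, ωT=1.687167, cosh=2.794597, sinh=2.609554; start (x,ẋ)=(0.200970, 0.759387) → end (x,ẋ)=(0.637757, 1.459219)

1 0.4790 0.2010 0.7594
2 0.9620 0.6378 1.4592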